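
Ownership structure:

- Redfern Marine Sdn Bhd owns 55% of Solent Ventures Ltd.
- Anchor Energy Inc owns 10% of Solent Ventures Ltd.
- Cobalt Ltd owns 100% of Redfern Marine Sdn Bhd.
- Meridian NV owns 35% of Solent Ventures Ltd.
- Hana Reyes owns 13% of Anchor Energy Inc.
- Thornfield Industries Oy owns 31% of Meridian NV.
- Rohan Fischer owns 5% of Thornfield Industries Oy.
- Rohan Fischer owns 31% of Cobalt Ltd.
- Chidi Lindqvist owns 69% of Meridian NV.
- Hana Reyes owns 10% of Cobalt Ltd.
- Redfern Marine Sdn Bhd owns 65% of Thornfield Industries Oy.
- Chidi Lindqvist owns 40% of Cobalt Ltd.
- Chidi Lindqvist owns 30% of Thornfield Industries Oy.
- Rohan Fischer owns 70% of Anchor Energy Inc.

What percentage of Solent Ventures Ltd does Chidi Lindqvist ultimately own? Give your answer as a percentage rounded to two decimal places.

Chidi reaches Solent along 4 paths.
Via Cobalt → Redfern: 40% × 100% × 55% = 22%.
Via Cobalt → Redfern → Thornfield → Meridian: 40% × 100% × 65% × 31% × 35% = 2.821%.
Via Thornfield → Meridian: 30% × 31% × 35% = 3.255%.
Via Meridian: 69% × 35% = 24.15%.
Total: 22% + 2.821% + 3.255% + 24.15% = 52.226%.
Rounded: 52.23%.

52.23%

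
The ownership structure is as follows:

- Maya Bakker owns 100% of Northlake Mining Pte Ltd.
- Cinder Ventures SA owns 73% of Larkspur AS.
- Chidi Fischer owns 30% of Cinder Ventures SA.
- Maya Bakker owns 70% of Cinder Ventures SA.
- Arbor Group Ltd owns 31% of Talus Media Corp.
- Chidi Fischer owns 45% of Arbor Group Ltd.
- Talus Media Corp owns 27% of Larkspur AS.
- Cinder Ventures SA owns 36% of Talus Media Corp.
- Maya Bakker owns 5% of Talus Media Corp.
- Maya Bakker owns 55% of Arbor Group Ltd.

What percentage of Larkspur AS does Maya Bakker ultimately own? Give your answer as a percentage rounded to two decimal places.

Maya reaches Larkspur along 4 paths.
Via Arbor → Talus: 55% × 31% × 27% = 4.6035%.
Via Talus: 5% × 27% = 1.35%.
Via Cinder → Talus: 70% × 36% × 27% = 6.804%.
Via Cinder: 70% × 73% = 51.1%.
Total: 4.6035% + 1.35% + 6.804% + 51.1% = 63.8575%.
Rounded: 63.86%.

63.86%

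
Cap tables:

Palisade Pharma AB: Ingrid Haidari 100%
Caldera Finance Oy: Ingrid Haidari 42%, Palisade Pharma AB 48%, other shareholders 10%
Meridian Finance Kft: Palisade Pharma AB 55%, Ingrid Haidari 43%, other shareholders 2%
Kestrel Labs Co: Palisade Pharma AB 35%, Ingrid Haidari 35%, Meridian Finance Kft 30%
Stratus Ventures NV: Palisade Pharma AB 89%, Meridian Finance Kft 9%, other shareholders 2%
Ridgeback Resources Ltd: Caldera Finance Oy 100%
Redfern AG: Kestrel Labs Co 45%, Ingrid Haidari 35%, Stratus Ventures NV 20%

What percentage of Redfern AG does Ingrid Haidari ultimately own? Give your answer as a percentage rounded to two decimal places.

99.29%

Ingrid reaches Redfern along 8 paths.
Via Palisade → Kestrel: 100% × 35% × 45% = 15.75%.
Via Kestrel: 35% × 45% = 15.75%.
Via Palisade → Meridian → Kestrel: 100% × 55% × 30% × 45% = 7.425%.
Via Meridian → Kestrel: 43% × 30% × 45% = 5.805%.
Direct stake: 35% = 35%.
Via Palisade → Stratus: 100% × 89% × 20% = 17.8%.
Via Palisade → Meridian → Stratus: 100% × 55% × 9% × 20% = 0.99%.
Via Meridian → Stratus: 43% × 9% × 20% = 0.774%.
Total: 15.75% + 15.75% + 7.425% + 5.805% + 35% + 17.8% + 0.99% + 0.774% = 99.294%.
Rounded: 99.29%.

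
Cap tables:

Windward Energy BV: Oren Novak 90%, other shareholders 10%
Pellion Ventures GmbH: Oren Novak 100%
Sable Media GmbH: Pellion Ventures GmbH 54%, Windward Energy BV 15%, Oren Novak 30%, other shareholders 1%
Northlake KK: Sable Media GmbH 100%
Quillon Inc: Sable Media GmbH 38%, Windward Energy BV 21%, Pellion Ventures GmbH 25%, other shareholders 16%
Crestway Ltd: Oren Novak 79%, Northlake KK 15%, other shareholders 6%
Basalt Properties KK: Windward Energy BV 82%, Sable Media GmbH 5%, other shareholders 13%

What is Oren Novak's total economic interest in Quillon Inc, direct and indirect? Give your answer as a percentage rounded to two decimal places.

Oren reaches Quillon along 5 paths.
Via Pellion → Sable: 100% × 54% × 38% = 20.52%.
Via Windward → Sable: 90% × 15% × 38% = 5.13%.
Via Sable: 30% × 38% = 11.4%.
Via Windward: 90% × 21% = 18.9%.
Via Pellion: 100% × 25% = 25%.
Total: 20.52% + 5.13% + 11.4% + 18.9% + 25% = 80.95%.

80.95%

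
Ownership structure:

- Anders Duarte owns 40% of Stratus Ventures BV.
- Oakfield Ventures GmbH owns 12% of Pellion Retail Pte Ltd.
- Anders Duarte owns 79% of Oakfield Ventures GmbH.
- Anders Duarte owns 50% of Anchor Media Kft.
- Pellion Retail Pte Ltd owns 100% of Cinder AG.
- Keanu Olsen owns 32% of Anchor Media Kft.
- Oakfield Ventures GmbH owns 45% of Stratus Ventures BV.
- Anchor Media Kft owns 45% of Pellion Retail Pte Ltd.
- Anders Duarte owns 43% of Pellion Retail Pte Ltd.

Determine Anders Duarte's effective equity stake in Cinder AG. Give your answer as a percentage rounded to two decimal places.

Anders reaches Cinder along 3 paths.
Via Oakfield → Pellion: 79% × 12% × 100% = 9.48%.
Via Pellion: 43% × 100% = 43%.
Via Anchor → Pellion: 50% × 45% × 100% = 22.5%.
Total: 9.48% + 43% + 22.5% = 74.98%.

74.98%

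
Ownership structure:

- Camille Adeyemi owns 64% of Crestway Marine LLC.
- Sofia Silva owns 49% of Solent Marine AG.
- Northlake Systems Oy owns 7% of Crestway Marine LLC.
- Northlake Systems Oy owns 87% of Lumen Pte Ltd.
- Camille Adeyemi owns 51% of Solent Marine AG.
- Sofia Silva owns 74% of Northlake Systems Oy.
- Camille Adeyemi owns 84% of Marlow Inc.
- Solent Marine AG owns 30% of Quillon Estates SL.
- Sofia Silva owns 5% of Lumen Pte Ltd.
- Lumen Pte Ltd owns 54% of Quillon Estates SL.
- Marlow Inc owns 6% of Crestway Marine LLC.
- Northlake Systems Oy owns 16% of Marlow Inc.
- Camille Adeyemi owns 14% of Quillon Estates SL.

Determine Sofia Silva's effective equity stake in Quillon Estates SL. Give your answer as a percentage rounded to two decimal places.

Sofia reaches Quillon along 3 paths.
Via Northlake → Lumen: 74% × 87% × 54% = 34.7652%.
Via Lumen: 5% × 54% = 2.7%.
Via Solent: 49% × 30% = 14.7%.
Total: 34.7652% + 2.7% + 14.7% = 52.1652%.
Rounded: 52.17%.

52.17%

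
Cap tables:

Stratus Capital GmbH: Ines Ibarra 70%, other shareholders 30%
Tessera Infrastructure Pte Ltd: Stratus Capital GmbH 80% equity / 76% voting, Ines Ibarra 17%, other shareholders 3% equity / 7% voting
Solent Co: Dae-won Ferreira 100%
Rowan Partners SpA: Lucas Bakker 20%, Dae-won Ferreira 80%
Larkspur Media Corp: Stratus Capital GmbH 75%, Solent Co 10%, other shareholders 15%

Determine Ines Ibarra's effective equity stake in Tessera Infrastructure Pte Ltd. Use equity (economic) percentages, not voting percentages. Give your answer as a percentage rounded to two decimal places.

Ines reaches Tessera along 2 paths.
Via Stratus: 70% × 80% = 56%.
Direct stake: 17% = 17%.
Total: 56% + 17% = 73%.
Rounded: 73.00%.

73.00%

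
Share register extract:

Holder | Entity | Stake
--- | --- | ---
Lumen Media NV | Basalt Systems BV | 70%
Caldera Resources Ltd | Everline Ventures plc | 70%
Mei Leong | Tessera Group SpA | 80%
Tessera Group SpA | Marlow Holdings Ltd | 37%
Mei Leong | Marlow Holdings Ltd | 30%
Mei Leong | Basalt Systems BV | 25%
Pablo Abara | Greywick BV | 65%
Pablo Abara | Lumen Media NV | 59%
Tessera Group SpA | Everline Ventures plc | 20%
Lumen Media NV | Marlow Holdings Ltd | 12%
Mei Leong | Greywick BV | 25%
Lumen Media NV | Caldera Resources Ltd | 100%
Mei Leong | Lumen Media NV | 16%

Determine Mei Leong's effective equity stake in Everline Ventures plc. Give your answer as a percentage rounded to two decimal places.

Mei reaches Everline along 2 paths.
Via Tessera: 80% × 20% = 16%.
Via Lumen → Caldera: 16% × 100% × 70% = 11.2%.
Total: 16% + 11.2% = 27.2%.
Rounded: 27.20%.

27.20%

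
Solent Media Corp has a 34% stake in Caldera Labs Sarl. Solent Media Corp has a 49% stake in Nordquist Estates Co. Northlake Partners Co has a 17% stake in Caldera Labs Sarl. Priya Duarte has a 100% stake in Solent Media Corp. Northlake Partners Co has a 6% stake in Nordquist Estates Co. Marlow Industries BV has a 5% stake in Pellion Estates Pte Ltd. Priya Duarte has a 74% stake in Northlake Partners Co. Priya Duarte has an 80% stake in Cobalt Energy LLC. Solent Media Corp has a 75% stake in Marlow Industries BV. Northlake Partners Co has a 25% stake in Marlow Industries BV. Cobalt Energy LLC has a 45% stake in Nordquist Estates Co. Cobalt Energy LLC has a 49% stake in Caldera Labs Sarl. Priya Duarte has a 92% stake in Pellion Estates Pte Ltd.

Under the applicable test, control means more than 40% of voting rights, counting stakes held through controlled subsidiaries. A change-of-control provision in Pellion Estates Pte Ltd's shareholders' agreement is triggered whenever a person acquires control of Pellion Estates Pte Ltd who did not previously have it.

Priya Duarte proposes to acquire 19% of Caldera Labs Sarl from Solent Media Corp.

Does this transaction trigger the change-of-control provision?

The purchase adds only to Priya's holdings (Solent's stake shrinks), so Priya is the only person who could newly come to control Pellion.
Priya holds 74% of Northlake, so Priya controls Northlake.
Priya holds 100% of Solent, so Priya controls Solent.
Solent and Northlake together hold 75% + 25% = 100% of Marlow, so Priya controls Marlow.
Priya and Marlow together hold 92% + 5% = 97% of Pellion, so Priya controls Pellion.
So Priya already controls Pellion before the transaction.
After the purchase, Priya holds 19% of Caldera directly, and Solent's stake falls to 15%.
Priya controlled Pellion already, so this is not a new person acquiring control; every other person's position is unchanged or reduced.
No new person acquires control, so the clause is not triggered.

No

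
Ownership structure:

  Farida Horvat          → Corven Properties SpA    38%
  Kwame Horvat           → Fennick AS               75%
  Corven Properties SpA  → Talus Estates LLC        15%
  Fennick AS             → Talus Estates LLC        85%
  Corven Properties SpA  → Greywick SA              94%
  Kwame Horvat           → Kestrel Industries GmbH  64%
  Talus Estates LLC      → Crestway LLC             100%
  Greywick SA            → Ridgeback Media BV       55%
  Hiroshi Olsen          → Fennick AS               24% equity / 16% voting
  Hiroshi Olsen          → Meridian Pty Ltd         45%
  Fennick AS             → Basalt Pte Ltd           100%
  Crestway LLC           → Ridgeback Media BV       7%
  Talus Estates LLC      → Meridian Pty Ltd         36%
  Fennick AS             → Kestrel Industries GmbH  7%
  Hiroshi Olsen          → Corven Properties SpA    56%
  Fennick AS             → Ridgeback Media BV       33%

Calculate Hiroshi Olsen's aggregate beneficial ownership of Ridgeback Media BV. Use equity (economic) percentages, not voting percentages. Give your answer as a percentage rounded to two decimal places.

38.89%

Hiroshi reaches Ridgeback along 4 paths.
Via Corven → Talus → Crestway: 56% × 15% × 100% × 7% = 0.588%.
Via Fennick → Talus → Crestway: 24% × 85% × 100% × 7% = 1.428%.
Via Corven → Greywick: 56% × 94% × 55% = 28.952%.
Via Fennick: 24% × 33% = 7.92%.
Total: 0.588% + 1.428% + 28.952% + 7.92% = 38.888%.
Rounded: 38.89%.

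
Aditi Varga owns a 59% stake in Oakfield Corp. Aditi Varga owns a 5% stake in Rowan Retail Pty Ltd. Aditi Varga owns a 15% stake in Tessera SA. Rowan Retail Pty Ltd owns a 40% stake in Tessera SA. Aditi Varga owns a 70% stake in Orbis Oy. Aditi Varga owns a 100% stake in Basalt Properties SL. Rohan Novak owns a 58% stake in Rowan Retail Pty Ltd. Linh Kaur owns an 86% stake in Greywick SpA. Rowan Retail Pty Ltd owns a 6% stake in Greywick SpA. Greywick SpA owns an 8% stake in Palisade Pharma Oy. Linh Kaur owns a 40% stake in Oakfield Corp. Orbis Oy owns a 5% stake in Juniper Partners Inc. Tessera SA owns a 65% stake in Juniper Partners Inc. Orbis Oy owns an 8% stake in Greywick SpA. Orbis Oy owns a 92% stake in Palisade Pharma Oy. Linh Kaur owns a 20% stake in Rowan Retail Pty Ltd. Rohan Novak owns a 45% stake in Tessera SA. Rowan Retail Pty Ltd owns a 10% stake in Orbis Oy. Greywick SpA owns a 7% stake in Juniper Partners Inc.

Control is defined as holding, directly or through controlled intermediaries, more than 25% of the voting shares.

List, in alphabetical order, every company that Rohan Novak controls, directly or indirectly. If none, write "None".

Juniper Partners Inc, Rowan Retail Pty Ltd, Tessera SA

Rohan holds 58% of Rowan, so Rohan controls Rowan.
Rohan and Rowan together hold 45% + 40% = 85% of Tessera, so Rohan controls Tessera.
Tessera holds 65% of Juniper, so Rohan controls Juniper.
No other company's threshold is met.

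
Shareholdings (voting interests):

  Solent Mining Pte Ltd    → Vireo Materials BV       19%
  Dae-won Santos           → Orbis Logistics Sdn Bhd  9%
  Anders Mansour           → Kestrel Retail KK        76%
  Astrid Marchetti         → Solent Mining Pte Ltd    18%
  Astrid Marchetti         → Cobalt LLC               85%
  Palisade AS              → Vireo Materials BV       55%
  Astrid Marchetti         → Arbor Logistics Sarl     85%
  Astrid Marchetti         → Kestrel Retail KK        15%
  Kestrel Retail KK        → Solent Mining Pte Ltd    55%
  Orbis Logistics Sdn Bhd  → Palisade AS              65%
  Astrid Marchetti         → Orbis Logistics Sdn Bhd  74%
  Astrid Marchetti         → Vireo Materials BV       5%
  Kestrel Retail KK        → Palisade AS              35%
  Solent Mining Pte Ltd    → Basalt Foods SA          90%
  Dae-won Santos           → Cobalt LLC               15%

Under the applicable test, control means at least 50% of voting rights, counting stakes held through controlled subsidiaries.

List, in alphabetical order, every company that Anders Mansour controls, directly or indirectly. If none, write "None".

Basalt Foods SA, Kestrel Retail KK, Solent Mining Pte Ltd

Anders holds 76% of Kestrel, so Anders controls Kestrel.
Kestrel holds 55% of Solent, so Anders controls Solent.
Solent holds 90% of Basalt, so Anders controls Basalt.
No other company's threshold is met.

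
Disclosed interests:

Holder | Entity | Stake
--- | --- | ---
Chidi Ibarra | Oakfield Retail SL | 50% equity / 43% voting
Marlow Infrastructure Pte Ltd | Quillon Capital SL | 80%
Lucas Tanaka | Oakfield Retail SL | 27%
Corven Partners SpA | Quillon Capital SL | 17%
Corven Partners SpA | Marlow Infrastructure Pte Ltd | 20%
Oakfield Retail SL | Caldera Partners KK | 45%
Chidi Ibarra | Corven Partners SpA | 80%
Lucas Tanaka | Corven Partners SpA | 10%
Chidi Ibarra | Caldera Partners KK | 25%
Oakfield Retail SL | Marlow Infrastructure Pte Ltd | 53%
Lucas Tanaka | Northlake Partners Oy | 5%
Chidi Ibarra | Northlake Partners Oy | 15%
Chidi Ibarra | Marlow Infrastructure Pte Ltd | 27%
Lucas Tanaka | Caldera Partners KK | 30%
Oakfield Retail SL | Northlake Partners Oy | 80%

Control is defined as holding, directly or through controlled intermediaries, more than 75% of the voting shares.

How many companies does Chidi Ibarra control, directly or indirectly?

1

Chidi holds 80% of Corven, so Chidi controls Corven.
No other company's threshold is met.
Chidi controls 1 company.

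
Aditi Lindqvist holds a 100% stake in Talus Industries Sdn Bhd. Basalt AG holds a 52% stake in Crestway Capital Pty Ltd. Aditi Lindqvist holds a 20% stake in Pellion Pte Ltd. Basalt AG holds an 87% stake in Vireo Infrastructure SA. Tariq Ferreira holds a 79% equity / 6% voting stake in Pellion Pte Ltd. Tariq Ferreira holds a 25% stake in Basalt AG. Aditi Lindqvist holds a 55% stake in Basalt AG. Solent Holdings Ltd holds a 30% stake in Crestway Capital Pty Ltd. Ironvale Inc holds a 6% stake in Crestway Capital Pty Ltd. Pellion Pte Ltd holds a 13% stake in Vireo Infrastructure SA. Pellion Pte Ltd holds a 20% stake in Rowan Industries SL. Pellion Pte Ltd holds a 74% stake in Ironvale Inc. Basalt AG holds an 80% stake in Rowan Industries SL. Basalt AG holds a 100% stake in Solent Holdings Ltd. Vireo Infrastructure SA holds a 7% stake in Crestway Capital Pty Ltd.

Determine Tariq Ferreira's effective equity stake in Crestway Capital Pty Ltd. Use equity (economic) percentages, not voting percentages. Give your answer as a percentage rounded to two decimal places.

26.25%

Tariq reaches Crestway along 5 paths.
Via Pellion → Vireo: 79% × 13% × 7% = 0.7189%.
Via Basalt → Vireo: 25% × 87% × 7% = 1.5225%.
Via Basalt: 25% × 52% = 13%.
Via Basalt → Solent: 25% × 100% × 30% = 7.5%.
Via Pellion → Ironvale: 79% × 74% × 6% = 3.5076%.
Total: 0.7189% + 1.5225% + 13% + 7.5% + 3.5076% = 26.249%.
Rounded: 26.25%.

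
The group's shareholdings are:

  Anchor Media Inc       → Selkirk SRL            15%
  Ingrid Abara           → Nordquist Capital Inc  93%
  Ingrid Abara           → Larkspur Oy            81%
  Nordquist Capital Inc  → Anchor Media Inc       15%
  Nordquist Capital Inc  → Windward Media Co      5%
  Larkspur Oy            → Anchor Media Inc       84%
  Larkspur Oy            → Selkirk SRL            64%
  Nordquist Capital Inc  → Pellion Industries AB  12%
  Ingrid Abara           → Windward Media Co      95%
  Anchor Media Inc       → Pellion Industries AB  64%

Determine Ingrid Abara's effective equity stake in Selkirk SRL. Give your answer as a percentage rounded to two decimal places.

64.14%

Ingrid reaches Selkirk along 3 paths.
Via Nordquist → Anchor: 93% × 15% × 15% = 2.0925%.
Via Larkspur → Anchor: 81% × 84% × 15% = 10.206%.
Via Larkspur: 81% × 64% = 51.84%.
Total: 2.0925% + 10.206% + 51.84% = 64.1385%.
Rounded: 64.14%.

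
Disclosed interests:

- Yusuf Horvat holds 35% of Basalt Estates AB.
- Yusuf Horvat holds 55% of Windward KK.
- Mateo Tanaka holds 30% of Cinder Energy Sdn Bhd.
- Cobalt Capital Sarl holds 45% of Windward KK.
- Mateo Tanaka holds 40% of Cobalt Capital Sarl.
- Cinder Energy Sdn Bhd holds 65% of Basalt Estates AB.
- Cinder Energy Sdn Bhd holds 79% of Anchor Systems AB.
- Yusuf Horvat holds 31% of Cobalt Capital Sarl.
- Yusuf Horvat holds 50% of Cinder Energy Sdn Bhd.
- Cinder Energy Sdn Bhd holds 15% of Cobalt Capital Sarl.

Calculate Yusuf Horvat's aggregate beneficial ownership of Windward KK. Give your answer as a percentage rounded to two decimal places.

Yusuf reaches Windward along 3 paths.
Via Cinder → Cobalt: 50% × 15% × 45% = 3.375%.
Via Cobalt: 31% × 45% = 13.95%.
Direct stake: 55% = 55%.
Total: 3.375% + 13.95% + 55% = 72.325%.
Rounded: 72.33%.

72.33%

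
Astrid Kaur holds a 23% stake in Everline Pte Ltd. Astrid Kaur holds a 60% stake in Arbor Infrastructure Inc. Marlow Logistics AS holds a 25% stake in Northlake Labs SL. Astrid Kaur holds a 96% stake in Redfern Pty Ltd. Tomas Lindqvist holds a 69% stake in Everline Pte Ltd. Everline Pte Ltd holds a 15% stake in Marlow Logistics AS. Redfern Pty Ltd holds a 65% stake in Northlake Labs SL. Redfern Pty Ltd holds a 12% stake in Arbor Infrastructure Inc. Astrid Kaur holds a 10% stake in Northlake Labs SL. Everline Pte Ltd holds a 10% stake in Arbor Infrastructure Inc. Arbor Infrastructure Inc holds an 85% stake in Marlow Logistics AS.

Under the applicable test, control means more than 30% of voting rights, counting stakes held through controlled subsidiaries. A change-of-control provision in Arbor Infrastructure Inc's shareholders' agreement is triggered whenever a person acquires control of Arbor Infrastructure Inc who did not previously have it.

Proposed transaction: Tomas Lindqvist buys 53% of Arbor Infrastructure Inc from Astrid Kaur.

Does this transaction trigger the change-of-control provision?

The purchase adds only to Tomas's holdings (Astrid's stake shrinks), so Tomas is the only person who could newly come to control Arbor.
Tomas holds 69% of Everline, so Tomas controls Everline.
In Arbor, Tomas's side holds only 10%, not > 30%.
So before the transaction, Tomas does not control Arbor.
After the purchase, Tomas holds 53% of Arbor directly, and Astrid's stake falls to 7%.
Everline and Tomas together hold 10% + 53% = 63% of Arbor, so Tomas controls Arbor.
Tomas did not control Arbor before and does after, so the clause is triggered.

Yes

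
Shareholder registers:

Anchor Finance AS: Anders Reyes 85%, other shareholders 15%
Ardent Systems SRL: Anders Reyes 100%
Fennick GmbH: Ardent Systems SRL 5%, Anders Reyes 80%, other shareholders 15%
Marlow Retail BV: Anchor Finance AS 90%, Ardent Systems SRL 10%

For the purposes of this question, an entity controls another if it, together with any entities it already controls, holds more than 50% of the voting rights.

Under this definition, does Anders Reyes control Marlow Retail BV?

Anders holds 85% of Anchor, so Anders controls Anchor.
Anders holds 100% of Ardent, so Anders controls Ardent.
Anchor and Ardent together hold 90% + 10% = 100% of Marlow, so Anders controls Marlow.

Yes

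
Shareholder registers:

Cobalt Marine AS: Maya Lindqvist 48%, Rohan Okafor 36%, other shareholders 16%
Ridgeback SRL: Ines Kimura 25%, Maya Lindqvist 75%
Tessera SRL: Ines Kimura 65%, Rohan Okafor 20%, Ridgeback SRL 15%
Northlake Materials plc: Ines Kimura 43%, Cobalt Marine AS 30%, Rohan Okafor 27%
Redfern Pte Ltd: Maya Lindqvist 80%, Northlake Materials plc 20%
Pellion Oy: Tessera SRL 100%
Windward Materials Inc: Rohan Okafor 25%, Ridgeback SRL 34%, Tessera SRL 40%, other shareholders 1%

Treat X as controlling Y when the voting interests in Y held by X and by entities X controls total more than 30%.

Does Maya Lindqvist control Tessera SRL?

Maya holds 48% of Cobalt, so Maya controls Cobalt.
Maya holds 75% of Ridgeback, so Maya controls Ridgeback.
Maya holds 80% of Redfern, so Maya controls Redfern.
Ridgeback holds 34% of Windward, so Maya controls Windward.
In Tessera, Maya's side holds only 15%, not > 30%.
So Maya does not control Tessera.

No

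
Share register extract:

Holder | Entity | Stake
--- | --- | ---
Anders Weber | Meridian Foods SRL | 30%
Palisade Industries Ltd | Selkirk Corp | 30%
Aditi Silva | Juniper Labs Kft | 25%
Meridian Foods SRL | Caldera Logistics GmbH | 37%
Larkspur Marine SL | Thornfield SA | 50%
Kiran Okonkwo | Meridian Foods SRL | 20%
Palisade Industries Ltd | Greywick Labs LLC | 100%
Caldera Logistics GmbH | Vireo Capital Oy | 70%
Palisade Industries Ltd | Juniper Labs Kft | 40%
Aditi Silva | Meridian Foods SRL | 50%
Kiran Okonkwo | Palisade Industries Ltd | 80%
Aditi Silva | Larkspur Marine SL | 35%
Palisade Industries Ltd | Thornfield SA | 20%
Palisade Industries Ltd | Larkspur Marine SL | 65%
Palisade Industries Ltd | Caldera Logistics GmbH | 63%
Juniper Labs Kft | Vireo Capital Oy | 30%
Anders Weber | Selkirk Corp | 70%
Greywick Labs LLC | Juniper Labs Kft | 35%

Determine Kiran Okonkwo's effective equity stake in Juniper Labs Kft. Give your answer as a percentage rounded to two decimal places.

Kiran reaches Juniper along 2 paths.
Via Palisade → Greywick: 80% × 100% × 35% = 28%.
Via Palisade: 80% × 40% = 32%.
Total: 28% + 32% = 60%.
Rounded: 60.00%.

60.00%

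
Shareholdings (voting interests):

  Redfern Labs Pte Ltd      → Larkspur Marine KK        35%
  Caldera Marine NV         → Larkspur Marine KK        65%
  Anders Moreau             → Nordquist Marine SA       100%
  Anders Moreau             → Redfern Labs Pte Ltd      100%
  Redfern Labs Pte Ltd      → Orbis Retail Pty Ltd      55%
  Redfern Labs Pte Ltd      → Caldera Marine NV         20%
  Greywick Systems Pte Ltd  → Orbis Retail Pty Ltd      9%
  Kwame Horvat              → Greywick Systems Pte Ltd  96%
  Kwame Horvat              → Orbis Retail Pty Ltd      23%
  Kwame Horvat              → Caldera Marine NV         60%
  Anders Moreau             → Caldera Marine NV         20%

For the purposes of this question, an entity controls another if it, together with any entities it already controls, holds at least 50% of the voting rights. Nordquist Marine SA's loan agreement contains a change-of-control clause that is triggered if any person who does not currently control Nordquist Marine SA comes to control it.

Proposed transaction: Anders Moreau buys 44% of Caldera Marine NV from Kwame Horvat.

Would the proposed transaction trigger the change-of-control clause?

No

The purchase adds only to Anders's holdings (Kwame's stake shrinks), so Anders is the only person who could newly come to control Nordquist.
Anders holds 100% of Nordquist, so Anders controls Nordquist.
So Anders already controls Nordquist before the transaction.
After the purchase, Anders's direct stake in Caldera rises to 20% + 44% = 64%, and Kwame's stake falls to 16%.
Anders controlled Nordquist already, so this is not a new person acquiring control; every other person's position is unchanged or reduced.
No new person acquires control, so the clause is not triggered.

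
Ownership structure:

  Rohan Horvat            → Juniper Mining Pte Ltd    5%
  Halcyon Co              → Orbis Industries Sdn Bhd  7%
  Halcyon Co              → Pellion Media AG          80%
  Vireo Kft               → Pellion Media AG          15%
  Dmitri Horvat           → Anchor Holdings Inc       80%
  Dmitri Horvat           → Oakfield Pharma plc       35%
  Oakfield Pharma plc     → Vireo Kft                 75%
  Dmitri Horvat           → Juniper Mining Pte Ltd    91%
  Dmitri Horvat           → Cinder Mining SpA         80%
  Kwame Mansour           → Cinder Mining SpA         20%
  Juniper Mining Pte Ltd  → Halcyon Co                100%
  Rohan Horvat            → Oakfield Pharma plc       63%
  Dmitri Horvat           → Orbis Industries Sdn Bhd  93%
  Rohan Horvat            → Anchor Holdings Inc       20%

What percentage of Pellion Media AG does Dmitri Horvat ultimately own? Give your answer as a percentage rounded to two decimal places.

Dmitri reaches Pellion along 2 paths.
Via Oakfield → Vireo: 35% × 75% × 15% = 3.9375%.
Via Juniper → Halcyon: 91% × 100% × 80% = 72.8%.
Total: 3.9375% + 72.8% = 76.7375%.
Rounded: 76.74%.

76.74%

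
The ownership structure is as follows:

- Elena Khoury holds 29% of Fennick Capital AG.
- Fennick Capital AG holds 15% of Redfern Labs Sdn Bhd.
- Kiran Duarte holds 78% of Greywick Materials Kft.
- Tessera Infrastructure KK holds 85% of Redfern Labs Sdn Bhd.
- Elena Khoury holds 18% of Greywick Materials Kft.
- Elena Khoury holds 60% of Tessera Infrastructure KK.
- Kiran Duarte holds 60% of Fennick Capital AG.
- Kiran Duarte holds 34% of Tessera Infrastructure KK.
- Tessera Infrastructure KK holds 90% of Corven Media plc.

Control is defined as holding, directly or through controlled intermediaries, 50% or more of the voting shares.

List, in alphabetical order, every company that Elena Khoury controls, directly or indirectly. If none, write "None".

Corven Media plc, Redfern Labs Sdn Bhd, Tessera Infrastructure KK

Elena holds 60% of Tessera, so Elena controls Tessera.
Tessera holds 85% of Redfern, so Elena controls Redfern.
Tessera holds 90% of Corven, so Elena controls Corven.
No other company's threshold is met.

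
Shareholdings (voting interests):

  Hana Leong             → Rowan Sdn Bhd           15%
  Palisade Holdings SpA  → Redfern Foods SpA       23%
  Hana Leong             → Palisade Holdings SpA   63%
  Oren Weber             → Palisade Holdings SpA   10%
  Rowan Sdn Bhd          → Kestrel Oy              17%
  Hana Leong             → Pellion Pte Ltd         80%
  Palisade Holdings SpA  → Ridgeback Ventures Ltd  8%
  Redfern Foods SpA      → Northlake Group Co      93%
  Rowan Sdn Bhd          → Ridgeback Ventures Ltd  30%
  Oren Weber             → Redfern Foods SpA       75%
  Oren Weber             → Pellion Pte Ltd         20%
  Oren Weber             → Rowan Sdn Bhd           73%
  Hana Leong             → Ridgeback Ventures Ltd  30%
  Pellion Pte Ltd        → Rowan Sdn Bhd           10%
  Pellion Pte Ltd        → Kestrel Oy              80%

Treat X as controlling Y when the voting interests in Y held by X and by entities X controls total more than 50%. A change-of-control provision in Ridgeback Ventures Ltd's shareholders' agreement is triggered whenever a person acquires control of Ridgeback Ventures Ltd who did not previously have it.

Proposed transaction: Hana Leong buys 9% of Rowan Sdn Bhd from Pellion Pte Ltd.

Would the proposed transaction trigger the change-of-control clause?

No

The purchase adds only to Hana's holdings (Pellion's stake shrinks), so Hana is the only person who could newly come to control Ridgeback.
Hana holds 63% of Palisade, so Hana controls Palisade.
Hana holds 80% of Pellion, so Hana controls Pellion.
Pellion holds 80% of Kestrel, so Hana controls Kestrel.
In Ridgeback, Hana's side holds only 8% + 30% = 38%, not > 50%.
So before the transaction, Hana does not control Ridgeback.
After the purchase, Hana's direct stake in Rowan rises to 15% + 9% = 24%, and Pellion's stake falls to 1%.
Hana's side now holds 24% + 1% = 25% of Rowan, not > 50%, so Hana still does not control Rowan.
After the transaction, Hana's side holds 8% + 30% = 38% of Ridgeback, not > 50%, so Hana still does not control Ridgeback.
No new person acquires control, so the clause is not triggered.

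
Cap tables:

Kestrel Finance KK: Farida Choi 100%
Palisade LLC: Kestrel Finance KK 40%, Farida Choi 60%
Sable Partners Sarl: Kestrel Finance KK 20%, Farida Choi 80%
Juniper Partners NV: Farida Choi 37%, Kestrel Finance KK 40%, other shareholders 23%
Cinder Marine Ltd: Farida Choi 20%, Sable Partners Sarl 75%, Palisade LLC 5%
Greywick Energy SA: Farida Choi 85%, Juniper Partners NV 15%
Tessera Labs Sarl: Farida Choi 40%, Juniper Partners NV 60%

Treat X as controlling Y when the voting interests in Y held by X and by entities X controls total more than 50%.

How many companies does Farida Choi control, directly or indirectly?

Farida holds 100% of Kestrel, so Farida controls Kestrel.
Kestrel and Farida together hold 40% + 60% = 100% of Palisade, so Farida controls Palisade.
Kestrel and Farida together hold 20% + 80% = 100% of Sable, so Farida controls Sable.
Farida and Kestrel together hold 37% + 40% = 77% of Juniper, so Farida controls Juniper.
Farida and Sable and Palisade together hold 20% + 75% + 5% = 100% of Cinder, so Farida controls Cinder.
Farida and Juniper together hold 85% + 15% = 100% of Greywick, so Farida controls Greywick.
Farida and Juniper together hold 40% + 60% = 100% of Tessera, so Farida controls Tessera.
Farida controls 7 companies.

7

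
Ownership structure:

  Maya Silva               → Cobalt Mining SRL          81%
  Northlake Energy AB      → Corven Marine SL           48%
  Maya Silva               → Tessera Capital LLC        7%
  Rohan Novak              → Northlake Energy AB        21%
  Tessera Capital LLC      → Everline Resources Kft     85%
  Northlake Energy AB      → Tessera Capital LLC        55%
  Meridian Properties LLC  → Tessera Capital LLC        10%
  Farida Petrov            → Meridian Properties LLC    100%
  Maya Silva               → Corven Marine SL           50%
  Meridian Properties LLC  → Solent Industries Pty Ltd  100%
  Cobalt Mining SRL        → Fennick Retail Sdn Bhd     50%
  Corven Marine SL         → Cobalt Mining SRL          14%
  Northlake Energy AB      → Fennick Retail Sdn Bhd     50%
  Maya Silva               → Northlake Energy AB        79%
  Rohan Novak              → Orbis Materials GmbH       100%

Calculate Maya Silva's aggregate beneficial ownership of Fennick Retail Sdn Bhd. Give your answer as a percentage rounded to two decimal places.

86.15%

Maya reaches Fennick along 4 paths.
Via Northlake: 79% × 50% = 39.5%.
Via Northlake → Corven → Cobalt: 79% × 48% × 14% × 50% = 2.6544%.
Via Corven → Cobalt: 50% × 14% × 50% = 3.5%.
Via Cobalt: 81% × 50% = 40.5%.
Total: 39.5% + 2.6544% + 3.5% + 40.5% = 86.1544%.
Rounded: 86.15%.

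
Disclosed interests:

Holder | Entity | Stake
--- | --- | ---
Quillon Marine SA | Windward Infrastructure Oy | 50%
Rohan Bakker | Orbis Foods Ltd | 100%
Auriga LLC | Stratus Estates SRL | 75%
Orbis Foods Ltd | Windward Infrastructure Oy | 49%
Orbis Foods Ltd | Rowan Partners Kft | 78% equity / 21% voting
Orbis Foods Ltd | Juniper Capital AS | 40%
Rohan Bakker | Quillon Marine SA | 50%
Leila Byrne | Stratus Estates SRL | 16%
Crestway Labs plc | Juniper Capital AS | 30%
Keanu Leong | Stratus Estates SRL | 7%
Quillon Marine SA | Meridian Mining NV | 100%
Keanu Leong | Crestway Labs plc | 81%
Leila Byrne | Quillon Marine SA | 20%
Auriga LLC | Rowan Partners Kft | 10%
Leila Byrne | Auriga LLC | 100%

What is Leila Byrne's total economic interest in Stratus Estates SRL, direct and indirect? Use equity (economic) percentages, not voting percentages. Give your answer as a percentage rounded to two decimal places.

91.00%

Leila reaches Stratus along 2 paths.
Via Auriga: 100% × 75% = 75%.
Direct stake: 16% = 16%.
Total: 75% + 16% = 91%.
Rounded: 91.00%.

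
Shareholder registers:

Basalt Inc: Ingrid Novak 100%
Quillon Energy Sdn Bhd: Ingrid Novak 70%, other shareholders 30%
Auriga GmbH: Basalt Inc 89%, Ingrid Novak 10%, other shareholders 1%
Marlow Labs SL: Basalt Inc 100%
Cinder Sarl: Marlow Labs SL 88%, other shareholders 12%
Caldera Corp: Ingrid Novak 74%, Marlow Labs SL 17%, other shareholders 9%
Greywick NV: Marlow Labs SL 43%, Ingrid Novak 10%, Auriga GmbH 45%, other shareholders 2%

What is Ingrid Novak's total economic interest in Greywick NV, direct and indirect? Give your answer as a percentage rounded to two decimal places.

Ingrid reaches Greywick along 4 paths.
Via Basalt → Marlow: 100% × 100% × 43% = 43%.
Direct stake: 10% = 10%.
Via Basalt → Auriga: 100% × 89% × 45% = 40.05%.
Via Auriga: 10% × 45% = 4.5%.
Total: 43% + 10% + 40.05% + 4.5% = 97.55%.

97.55%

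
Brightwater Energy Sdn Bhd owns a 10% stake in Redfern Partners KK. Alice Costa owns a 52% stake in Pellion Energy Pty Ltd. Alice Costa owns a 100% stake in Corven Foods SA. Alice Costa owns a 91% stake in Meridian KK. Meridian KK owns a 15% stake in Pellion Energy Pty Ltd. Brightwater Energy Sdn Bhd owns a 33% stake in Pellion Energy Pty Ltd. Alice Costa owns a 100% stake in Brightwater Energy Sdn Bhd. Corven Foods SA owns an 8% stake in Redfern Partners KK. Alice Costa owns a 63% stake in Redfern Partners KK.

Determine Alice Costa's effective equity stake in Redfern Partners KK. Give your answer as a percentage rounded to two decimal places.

81.00%

Alice reaches Redfern along 3 paths.
Via Corven: 100% × 8% = 8%.
Direct stake: 63% = 63%.
Via Brightwater: 100% × 10% = 10%.
Total: 8% + 63% + 10% = 81%.
Rounded: 81.00%.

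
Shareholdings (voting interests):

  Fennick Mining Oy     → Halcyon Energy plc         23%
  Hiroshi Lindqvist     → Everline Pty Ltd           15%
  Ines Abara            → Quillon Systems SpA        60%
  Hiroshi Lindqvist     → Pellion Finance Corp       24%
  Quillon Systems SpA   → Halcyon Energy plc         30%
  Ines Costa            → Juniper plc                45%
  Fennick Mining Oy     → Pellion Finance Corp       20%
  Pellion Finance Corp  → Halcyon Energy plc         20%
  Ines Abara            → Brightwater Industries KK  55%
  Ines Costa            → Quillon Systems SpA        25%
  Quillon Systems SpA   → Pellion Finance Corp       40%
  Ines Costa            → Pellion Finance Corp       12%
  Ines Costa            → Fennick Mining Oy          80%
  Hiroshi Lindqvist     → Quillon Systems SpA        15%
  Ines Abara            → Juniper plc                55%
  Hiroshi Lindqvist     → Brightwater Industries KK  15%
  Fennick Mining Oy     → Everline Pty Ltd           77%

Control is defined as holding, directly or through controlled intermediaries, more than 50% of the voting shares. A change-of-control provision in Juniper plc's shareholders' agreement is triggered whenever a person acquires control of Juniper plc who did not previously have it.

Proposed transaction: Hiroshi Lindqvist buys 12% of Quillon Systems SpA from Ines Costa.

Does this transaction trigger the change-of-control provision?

No

The purchase adds only to Hiroshi's holdings (Ines Costa's stake shrinks), so Hiroshi is the only person who could newly come to control Juniper.
Hiroshi's largest direct stake is 24% in Pellion, which does not meet the threshold, so Hiroshi controls no company.
Neither Hiroshi nor any entity Hiroshi controls holds any voting interest in Juniper.
So before the transaction, Hiroshi does not control Juniper.
After the purchase, Hiroshi's direct stake in Quillon rises to 15% + 12% = 27%, and Ines Costa's stake falls to 13%.
Hiroshi's side now holds 27% of Quillon, not > 50%, so Hiroshi still does not control Quillon.
After the transaction, neither Hiroshi nor any entity Hiroshi controls holds a voting interest in Juniper, so Hiroshi still does not control it.
No new person acquires control, so the clause is not triggered.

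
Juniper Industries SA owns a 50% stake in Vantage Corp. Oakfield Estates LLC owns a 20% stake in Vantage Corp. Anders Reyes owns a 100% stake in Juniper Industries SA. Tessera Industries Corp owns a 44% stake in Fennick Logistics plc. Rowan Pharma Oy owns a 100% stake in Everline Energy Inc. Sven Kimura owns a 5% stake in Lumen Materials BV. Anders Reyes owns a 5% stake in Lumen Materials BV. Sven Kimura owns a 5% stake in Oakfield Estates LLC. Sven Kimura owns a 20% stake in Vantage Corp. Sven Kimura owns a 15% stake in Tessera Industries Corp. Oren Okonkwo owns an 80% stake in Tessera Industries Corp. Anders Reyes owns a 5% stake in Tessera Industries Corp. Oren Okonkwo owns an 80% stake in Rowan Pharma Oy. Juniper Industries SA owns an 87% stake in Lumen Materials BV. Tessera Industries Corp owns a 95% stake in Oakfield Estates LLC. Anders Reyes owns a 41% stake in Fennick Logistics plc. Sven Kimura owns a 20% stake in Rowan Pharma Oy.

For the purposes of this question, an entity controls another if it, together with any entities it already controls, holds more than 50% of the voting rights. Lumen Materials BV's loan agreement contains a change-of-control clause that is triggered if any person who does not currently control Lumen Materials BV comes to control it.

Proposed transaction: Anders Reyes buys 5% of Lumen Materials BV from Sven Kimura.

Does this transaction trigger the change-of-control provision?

No

The purchase adds only to Anders's holdings (Sven's stake shrinks), so Anders is the only person who could newly come to control Lumen.
Anders holds 100% of Juniper, so Anders controls Juniper.
Juniper and Anders together hold 87% + 5% = 92% of Lumen, so Anders controls Lumen.
So Anders already controls Lumen before the transaction.
After the purchase, Anders's direct stake in Lumen rises to 5% + 5% = 10%, and Sven's stake falls to 0%.
Anders controlled Lumen already, so this is not a new person acquiring control; every other person's position is unchanged or reduced.
No new person acquires control, so the clause is not triggered.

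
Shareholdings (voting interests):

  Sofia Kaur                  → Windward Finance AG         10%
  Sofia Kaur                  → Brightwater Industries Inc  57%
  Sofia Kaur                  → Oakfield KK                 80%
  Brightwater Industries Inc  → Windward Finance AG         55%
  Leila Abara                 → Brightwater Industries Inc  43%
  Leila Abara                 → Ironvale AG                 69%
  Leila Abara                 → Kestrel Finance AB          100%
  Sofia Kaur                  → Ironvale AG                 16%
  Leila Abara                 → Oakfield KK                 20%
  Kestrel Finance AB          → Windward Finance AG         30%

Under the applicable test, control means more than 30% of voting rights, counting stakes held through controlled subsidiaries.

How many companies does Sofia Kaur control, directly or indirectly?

Sofia holds 80% of Oakfield, so Sofia controls Oakfield.
Sofia holds 57% of Brightwater, so Sofia controls Brightwater.
Brightwater and Sofia together hold 55% + 10% = 65% of Windward, so Sofia controls Windward.
No other company's threshold is met.
Sofia controls 3 companies.

3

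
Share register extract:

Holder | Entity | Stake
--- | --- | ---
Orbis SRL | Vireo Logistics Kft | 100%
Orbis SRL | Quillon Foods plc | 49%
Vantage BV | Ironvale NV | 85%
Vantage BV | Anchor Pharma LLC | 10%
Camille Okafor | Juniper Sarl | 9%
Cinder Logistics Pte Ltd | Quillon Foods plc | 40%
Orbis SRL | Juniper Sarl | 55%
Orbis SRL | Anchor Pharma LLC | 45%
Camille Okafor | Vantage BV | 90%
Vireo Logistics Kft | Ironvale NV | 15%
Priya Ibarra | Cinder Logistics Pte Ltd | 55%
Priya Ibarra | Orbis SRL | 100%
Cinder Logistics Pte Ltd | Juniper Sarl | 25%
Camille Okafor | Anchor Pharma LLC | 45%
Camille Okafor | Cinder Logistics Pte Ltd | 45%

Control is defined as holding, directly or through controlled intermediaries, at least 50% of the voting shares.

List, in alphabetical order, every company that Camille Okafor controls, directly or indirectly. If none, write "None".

Anchor Pharma LLC, Ironvale NV, Vantage BV

Camille holds 90% of Vantage, so Camille controls Vantage.
Vantage holds 85% of Ironvale, so Camille controls Ironvale.
Camille and Vantage together hold 45% + 10% = 55% of Anchor, so Camille controls Anchor.
No other company's threshold is met.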